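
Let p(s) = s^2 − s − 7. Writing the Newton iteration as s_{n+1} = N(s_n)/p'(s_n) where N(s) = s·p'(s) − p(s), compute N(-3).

16

p'(s) = 2s − 1.
N(s) = s·p'(s) − p(s) = s·(2s − 1) − (s^2 − s − 7) = s^2 + 7.
N(-3) = 16.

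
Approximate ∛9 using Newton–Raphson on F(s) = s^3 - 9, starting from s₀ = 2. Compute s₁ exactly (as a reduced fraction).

F'(s) = 3s^2.
F(2) = -1, F'(2) = 12, so s₁ = 2 - (-1)/12 = 25/12.

25/12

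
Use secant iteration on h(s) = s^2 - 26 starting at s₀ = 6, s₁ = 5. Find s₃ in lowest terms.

566/111

h(6) = 10, h(5) = -1. s₂ = 5 - (-1)·(5 - 6)/((-1) - 10) = 56/11.
h(5) = -1, h(56/11) = -10/121. s₃ = (56/11) - (-10/121)·((56/11) - 5)/((-10/121) - (-1)) = 566/111.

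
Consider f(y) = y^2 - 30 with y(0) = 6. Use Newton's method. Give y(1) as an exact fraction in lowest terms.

11/2

f'(y) = 2y.
f(6) = 6, f'(6) = 12, so y(1) = 6 - 6/12 = 11/2.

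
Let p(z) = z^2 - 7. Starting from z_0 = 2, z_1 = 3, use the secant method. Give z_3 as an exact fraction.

37/14

p(2) = -3, p(3) = 2. z_2 = 3 - 2·(3 - 2)/(2 - (-3)) = 13/5.
p(3) = 2, p(13/5) = -6/25. z_3 = (13/5) - (-6/25)·((13/5) - 3)/((-6/25) - 2) = 37/14.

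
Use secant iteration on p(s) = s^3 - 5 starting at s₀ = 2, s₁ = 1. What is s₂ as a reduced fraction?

p(2) = 3, p(1) = -4. s₂ = 1 - (-4)·(1 - 2)/((-4) - 3) = 11/7.

11/7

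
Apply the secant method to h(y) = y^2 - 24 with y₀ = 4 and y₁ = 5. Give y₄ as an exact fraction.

h(4) = -8, h(5) = 1. y₂ = 5 - 1·(5 - 4)/(1 - (-8)) = 44/9.
h(5) = 1, h(44/9) = -8/81. y₃ = (44/9) - (-8/81)·((44/9) - 5)/((-8/81) - 1) = 436/89.
h(44/9) = -8/81, h(436/89) = -8/7921. y₄ = (436/89) - (-8/7921)·((436/89) - (44/9))/((-8/7921) - (-8/81)) = 4801/980.

4801/980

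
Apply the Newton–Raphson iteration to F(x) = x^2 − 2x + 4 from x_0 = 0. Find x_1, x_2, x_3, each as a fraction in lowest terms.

x_1 = 2, x_2 = 0, x_3 = 2

F'(x) = 2x − 2.
F(0) = 4, F'(0) = −2, so x_1 = 0 − 4/(−2) = 2.
F(2) = 4, F'(2) = 2, so x_2 = 2 − 4/2 = 0.
F(0) = 4, F'(0) = −2, so x_3 = 0 − 4/(−2) = 2.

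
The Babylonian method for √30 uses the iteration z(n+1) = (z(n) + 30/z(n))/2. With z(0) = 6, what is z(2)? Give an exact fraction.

241/44

z(1) = (6 + 30/6)/2 = 11/2.
z(2) = (11/2 + 30/(11/2))/2 = 241/44.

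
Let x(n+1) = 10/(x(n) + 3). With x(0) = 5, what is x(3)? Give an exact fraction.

x(1) = 10/(5 + 3) = 5/4.
x(2) = 10/(5/4 + 3) = 40/17.
x(3) = 10/(40/17 + 3) = 170/91.

170/91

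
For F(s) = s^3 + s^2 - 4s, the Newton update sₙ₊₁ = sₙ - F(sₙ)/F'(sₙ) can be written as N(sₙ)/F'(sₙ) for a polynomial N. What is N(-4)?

F'(s) = 3s^2 + 2s - 4.
N(s) = s·F'(s) - F(s) = s·(3s^2 + 2s - 4) - (s^3 + s^2 - 4s) = 2s^3 + s^2.
N(-4) = -112.

-112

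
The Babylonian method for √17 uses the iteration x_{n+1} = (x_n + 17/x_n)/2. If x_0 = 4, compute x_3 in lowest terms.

9478657/2298912

x_1 = (4 + 17/4)/2 = 33/8.
x_2 = (33/8 + 17/(33/8))/2 = 2177/528.
x_3 = (2177/528 + 17/(2177/528))/2 = 9478657/2298912.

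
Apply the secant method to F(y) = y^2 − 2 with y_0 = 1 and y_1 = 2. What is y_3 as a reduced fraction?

F(1) = −1, F(2) = 2. y_2 = 2 − 2·(2 − 1)/(2 − (−1)) = 4/3.
F(2) = 2, F(4/3) = −2/9. y_3 = (4/3) − (−2/9)·((4/3) − 2)/((−2/9) − 2) = 7/5.

7/5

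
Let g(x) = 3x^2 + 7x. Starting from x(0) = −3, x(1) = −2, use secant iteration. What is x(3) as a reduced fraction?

g(−3) = 6, g(−2) = −2. x(2) = (−2) − (−2)·((−2) − (−3))/((−2) − 6) = −9/4.
g(−2) = −2, g(−9/4) = −9/16. x(3) = (−9/4) − (−9/16)·((−9/4) − (−2))/((−9/16) − (−2)) = −54/23.

−54/23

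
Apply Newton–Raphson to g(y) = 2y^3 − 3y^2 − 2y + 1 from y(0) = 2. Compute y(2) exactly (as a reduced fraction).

g'(y) = 6y^2 − 6y − 2.
g(2) = 1, g'(2) = 10, so y(1) = 2 − 1/10 = 19/10.
g(19/10) = 11/125, g'(19/10) = 413/50, so y(2) = (19/10) − (11/125)/(413/50) = 7803/4130.

7803/4130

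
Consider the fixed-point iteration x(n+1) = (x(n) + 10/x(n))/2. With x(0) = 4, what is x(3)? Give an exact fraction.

216401/68432

x(1) = (4 + 10/4)/2 = 13/4.
x(2) = (13/4 + 10/(13/4))/2 = 329/104.
x(3) = (329/104 + 10/(329/104))/2 = 216401/68432.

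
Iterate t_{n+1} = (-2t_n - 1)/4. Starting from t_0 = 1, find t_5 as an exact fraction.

-13/64

t_1 = (-2·1 - 1)/4 = -3/4.
t_2 = (-2·(-3/4) - 1)/4 = 1/8.
t_3 = (-2·(1/8) - 1)/4 = -5/16.
t_4 = (-2·(-5/16) - 1)/4 = -3/32.
t_5 = (-2·(-3/32) - 1)/4 = -13/64.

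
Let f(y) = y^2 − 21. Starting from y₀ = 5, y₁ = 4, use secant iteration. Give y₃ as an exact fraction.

f(5) = 4, f(4) = −5. y₂ = 4 − (−5)·(4 − 5)/((−5) − 4) = 41/9.
f(4) = −5, f(41/9) = −20/81. y₃ = (41/9) − (−20/81)·((41/9) − 4)/((−20/81) − (−5)) = 353/77.

353/77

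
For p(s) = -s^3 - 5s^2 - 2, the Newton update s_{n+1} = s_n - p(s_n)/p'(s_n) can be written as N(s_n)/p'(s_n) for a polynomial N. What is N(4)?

-206

p'(s) = -3s^2 - 10s.
N(s) = s·p'(s) - p(s) = s·(-3s^2 - 10s) - (-s^3 - 5s^2 - 2) = -2s^3 - 5s^2 + 2.
N(4) = -206.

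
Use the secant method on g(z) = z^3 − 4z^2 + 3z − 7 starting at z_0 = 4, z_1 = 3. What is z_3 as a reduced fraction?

g(4) = 5, g(3) = −7. z_2 = 3 − (−7)·(3 − 4)/((−7) − 5) = 43/12.
g(3) = −7, g(43/12) = −2765/1728. z_3 = (43/12) − (−2765/1728)·((43/12) − 3)/((−2765/1728) − (−7)) = 5007/1333.

5007/1333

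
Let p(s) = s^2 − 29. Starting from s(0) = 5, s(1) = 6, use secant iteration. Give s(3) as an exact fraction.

p(5) = −4, p(6) = 7. s(2) = 6 − 7·(6 − 5)/(7 − (−4)) = 59/11.
p(6) = 7, p(59/11) = −28/121. s(3) = (59/11) − (−28/121)·((59/11) − 6)/((−28/121) − 7) = 673/125.

673/125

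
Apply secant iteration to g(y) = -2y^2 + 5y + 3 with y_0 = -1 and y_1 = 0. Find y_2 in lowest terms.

g(-1) = -4, g(0) = 3. y_2 = 0 - 3·(0 - (-1))/(3 - (-4)) = -3/7.

-3/7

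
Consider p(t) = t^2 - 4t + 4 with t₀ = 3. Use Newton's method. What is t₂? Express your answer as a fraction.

p'(t) = 2t - 4.
p(3) = 1, p'(3) = 2, so t₁ = 3 - 1/2 = 5/2.
p(5/2) = 1/4, p'(5/2) = 1, so t₂ = (5/2) - (1/4)/1 = 9/4.

9/4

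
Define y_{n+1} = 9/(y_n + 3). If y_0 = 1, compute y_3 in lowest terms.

y_1 = 9/(1 + 3) = 9/4.
y_2 = 9/(9/4 + 3) = 12/7.
y_3 = 9/(12/7 + 3) = 21/11.

21/11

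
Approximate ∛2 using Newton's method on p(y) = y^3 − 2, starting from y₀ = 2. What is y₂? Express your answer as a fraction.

p'(y) = 3y^2.
p(2) = 6, p'(2) = 12, so y₁ = 2 − 6/12 = 3/2.
p(3/2) = 11/8, p'(3/2) = 27/4, so y₂ = (3/2) − (11/8)/(27/4) = 35/27.

35/27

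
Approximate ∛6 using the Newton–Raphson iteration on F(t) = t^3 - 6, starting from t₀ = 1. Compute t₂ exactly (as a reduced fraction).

593/288

F'(t) = 3t^2.
F(1) = -5, F'(1) = 3, so t₁ = 1 - (-5)/3 = 8/3.
F(8/3) = 350/27, F'(8/3) = 64/3, so t₂ = (8/3) - (350/27)/(64/3) = 593/288.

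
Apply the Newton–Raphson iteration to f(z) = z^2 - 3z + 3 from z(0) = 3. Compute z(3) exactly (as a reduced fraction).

f'(z) = 2z - 3.
f(3) = 3, f'(3) = 3, so z(1) = 3 - 3/3 = 2.
f(2) = 1, f'(2) = 1, so z(2) = 2 - 1/1 = 1.
f(1) = 1, f'(1) = -1, so z(3) = 1 - 1/(-1) = 2.

2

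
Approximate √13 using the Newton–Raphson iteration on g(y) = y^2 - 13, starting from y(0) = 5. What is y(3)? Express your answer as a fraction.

g'(y) = 2y.
g(5) = 12, g'(5) = 10, so y(1) = 5 - 12/10 = 19/5.
g(19/5) = 36/25, g'(19/5) = 38/5, so y(2) = (19/5) - (36/25)/(38/5) = 343/95.
g(343/95) = 324/9025, g'(343/95) = 686/95, so y(3) = (343/95) - (324/9025)/(686/95) = 117487/32585.

117487/32585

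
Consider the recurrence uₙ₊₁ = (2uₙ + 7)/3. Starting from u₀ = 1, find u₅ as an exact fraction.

503/81

u₁ = (2·1 + 7)/3 = 3.
u₂ = (2·3 + 7)/3 = 13/3.
u₃ = (2·(13/3) + 7)/3 = 47/9.
u₄ = (2·(47/9) + 7)/3 = 157/27.
u₅ = (2·(157/27) + 7)/3 = 503/81.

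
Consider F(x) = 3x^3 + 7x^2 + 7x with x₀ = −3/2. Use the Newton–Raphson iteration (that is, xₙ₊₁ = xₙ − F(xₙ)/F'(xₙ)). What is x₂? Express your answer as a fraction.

21708/24775

F'(x) = 9x^2 + 14x + 7.
F(−3/2) = −39/8, F'(−3/2) = 25/4, so x₁ = (−3/2) − (−39/8)/(25/4) = −18/25.
F(−18/25) = −39546/15625, F'(−18/25) = 991/625, so x₂ = (−18/25) − (−39546/15625)/(991/625) = 21708/24775.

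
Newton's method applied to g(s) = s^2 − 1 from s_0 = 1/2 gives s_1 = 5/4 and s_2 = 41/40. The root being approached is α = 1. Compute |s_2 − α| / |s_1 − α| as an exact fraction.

s_1 − α = 5/4 − 1 = 1/4, so |s_1 − α| = 1/4.
s_2 − α = 41/40 − 1 = 1/40, so |s_2 − α| = 1/40.
Ratio = (1/40) / (1/4) = 1/10.

1/10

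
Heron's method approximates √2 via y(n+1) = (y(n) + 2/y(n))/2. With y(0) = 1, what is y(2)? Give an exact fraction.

17/12

y(1) = (1 + 2/1)/2 = 3/2.
y(2) = (3/2 + 2/(3/2))/2 = 17/12.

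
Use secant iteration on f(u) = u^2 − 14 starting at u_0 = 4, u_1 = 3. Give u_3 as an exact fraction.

176/47

f(4) = 2, f(3) = −5. u_2 = 3 − (−5)·(3 − 4)/((−5) − 2) = 26/7.
f(3) = −5, f(26/7) = −10/49. u_3 = (26/7) − (−10/49)·((26/7) − 3)/((−10/49) − (−5)) = 176/47.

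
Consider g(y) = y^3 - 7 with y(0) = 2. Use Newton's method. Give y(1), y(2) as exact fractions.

g'(y) = 3y^2.
g(2) = 1, g'(2) = 12, so y(1) = 2 - 1/12 = 23/12.
g(23/12) = 71/1728, g'(23/12) = 529/48, so y(2) = (23/12) - (71/1728)/(529/48) = 18215/9522.

y(1) = 23/12, y(2) = 18215/9522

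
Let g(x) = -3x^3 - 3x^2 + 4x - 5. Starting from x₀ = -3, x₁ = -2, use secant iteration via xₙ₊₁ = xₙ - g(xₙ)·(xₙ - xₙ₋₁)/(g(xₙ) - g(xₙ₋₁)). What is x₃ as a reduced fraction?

g(-3) = 37, g(-2) = -1. x₂ = (-2) - (-1)·((-2) - (-3))/((-1) - 37) = -77/38.
g(-2) = -1, g(-77/38) = -25419/54872. x₃ = (-77/38) - (-25419/54872)·((-77/38) - (-2))/((-25419/54872) - (-1)) = -60350/29453.

-60350/29453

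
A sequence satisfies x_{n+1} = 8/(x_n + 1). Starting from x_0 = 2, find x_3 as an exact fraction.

x_1 = 8/(2 + 1) = 8/3.
x_2 = 8/(8/3 + 1) = 24/11.
x_3 = 8/(24/11 + 1) = 88/35.

88/35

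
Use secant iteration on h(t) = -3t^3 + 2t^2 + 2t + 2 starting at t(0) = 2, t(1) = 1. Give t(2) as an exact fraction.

h(2) = -10, h(1) = 3. t(2) = 1 - 3·(1 - 2)/(3 - (-10)) = 16/13.

16/13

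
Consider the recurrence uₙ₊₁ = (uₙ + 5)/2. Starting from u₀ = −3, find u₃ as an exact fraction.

u₁ = ((−3) + 5)/2 = 1.
u₂ = (1 + 5)/2 = 3.
u₃ = (3 + 5)/2 = 4.

4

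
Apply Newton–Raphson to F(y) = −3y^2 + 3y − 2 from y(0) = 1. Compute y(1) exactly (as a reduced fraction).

F'(y) = −6y + 3.
F(1) = −2, F'(1) = −3, so y(1) = 1 − (−2)/(−3) = 1/3.

1/3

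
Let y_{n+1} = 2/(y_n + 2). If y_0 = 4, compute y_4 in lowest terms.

y_1 = 2/(4 + 2) = 1/3.
y_2 = 2/(1/3 + 2) = 6/7.
y_3 = 2/(6/7 + 2) = 7/10.
y_4 = 2/(7/10 + 2) = 20/27.

20/27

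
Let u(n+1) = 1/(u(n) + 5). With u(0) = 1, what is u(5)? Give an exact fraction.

u(1) = 1/(1 + 5) = 1/6.
u(2) = 1/(1/6 + 5) = 6/31.
u(3) = 1/(6/31 + 5) = 31/161.
u(4) = 1/(31/161 + 5) = 161/836.
u(5) = 1/(161/836 + 5) = 836/4341.

836/4341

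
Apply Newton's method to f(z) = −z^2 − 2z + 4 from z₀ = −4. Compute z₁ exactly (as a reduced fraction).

f'(z) = −2z − 2.
f(−4) = −4, f'(−4) = 6, so z₁ = (−4) − (−4)/6 = −10/3.

−10/3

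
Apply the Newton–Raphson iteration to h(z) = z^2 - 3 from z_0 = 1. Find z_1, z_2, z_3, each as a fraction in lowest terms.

z_1 = 2, z_2 = 7/4, z_3 = 97/56

h'(z) = 2z.
h(1) = -2, h'(1) = 2, so z_1 = 1 - (-2)/2 = 2.
h(2) = 1, h'(2) = 4, so z_2 = 2 - 1/4 = 7/4.
h(7/4) = 1/16, h'(7/4) = 7/2, so z_3 = (7/4) - (1/16)/(7/2) = 97/56.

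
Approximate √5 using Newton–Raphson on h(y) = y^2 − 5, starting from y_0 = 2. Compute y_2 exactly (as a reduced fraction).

h'(y) = 2y.
h(2) = −1, h'(2) = 4, so y_1 = 2 − (−1)/4 = 9/4.
h(9/4) = 1/16, h'(9/4) = 9/2, so y_2 = (9/4) − (1/16)/(9/2) = 161/72.

161/72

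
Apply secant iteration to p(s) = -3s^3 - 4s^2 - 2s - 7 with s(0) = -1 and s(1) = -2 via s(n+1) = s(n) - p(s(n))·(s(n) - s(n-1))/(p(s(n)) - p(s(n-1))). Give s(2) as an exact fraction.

p(-1) = -6, p(-2) = 5. s(2) = (-2) - 5·((-2) - (-1))/(5 - (-6)) = -17/11.

-17/11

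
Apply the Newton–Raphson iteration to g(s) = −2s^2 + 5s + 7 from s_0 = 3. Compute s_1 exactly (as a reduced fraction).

g'(s) = −4s + 5.
g(3) = 4, g'(3) = −7, so s_1 = 3 − 4/(−7) = 25/7.

25/7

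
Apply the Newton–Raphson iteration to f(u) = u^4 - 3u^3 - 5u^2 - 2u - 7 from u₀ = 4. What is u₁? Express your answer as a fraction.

f'(u) = 4u^3 - 9u^2 - 10u - 2.
f(4) = -31, f'(4) = 70, so u₁ = 4 - (-31)/70 = 311/70.

311/70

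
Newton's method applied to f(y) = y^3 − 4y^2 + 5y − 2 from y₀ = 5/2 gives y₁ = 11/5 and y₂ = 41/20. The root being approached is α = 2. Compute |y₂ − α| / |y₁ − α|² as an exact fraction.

y₁ − α = 11/5 − 2 = 1/5, so |y₁ − α| = 1/5.
y₂ − α = 41/20 − 2 = 1/20, so |y₂ − α| = 1/20.
|y₁ − α|² = 1/25.
Ratio = (1/20) / (1/25) = 5/4.

5/4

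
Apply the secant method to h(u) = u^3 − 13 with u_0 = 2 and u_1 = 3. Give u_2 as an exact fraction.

43/19

h(2) = −5, h(3) = 14. u_2 = 3 − 14·(3 − 2)/(14 − (−5)) = 43/19.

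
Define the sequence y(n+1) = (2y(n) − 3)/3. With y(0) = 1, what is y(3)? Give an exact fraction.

−49/27

y(1) = (2·1 − 3)/3 = −1/3.
y(2) = (2·(−1/3) − 3)/3 = −11/9.
y(3) = (2·(−11/9) − 3)/3 = −49/27.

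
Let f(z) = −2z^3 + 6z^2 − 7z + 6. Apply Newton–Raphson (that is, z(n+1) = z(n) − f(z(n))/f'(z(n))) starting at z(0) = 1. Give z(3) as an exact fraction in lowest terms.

f'(z) = −6z^2 + 12z − 7.
f(1) = 3, f'(1) = −1, so z(1) = 1 − 3/(−1) = 4.
f(4) = −54, f'(4) = −55, so z(2) = 4 − (−54)/(−55) = 166/55.
f(166/55) = −2571912/166375, f'(166/55) = −76951/3025, so z(3) = (166/55) − (−2571912/166375)/(−76951/3025) = 1457422/604615.

1457422/604615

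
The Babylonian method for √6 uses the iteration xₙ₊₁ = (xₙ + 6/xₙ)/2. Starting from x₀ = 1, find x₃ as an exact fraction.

10033/4088

x₁ = (1 + 6/1)/2 = 7/2.
x₂ = (7/2 + 6/(7/2))/2 = 73/28.
x₃ = (73/28 + 6/(73/28))/2 = 10033/4088.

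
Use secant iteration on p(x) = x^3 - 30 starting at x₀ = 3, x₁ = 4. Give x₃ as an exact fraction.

80271/25886

p(3) = -3, p(4) = 34. x₂ = 4 - 34·(4 - 3)/(34 - (-3)) = 114/37.
p(4) = 34, p(114/37) = -38046/50653. x₃ = (114/37) - (-38046/50653)·((114/37) - 4)/((-38046/50653) - 34) = 80271/25886.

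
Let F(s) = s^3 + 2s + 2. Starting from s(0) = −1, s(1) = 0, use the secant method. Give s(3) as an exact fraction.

−9/11

F(−1) = −1, F(0) = 2. s(2) = 0 − 2·(0 − (−1))/(2 − (−1)) = −2/3.
F(0) = 2, F(−2/3) = 10/27. s(3) = (−2/3) − (10/27)·((−2/3) − 0)/((10/27) − 2) = −9/11.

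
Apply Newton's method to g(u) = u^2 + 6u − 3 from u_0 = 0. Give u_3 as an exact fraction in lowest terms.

g'(u) = 2u + 6.
g(0) = −3, g'(0) = 6, so u_1 = 0 − (−3)/6 = 1/2.
g(1/2) = 1/4, g'(1/2) = 7, so u_2 = (1/2) − (1/4)/7 = 13/28.
g(13/28) = 1/784, g'(13/28) = 97/14, so u_3 = (13/28) − (1/784)/(97/14) = 2521/5432.

2521/5432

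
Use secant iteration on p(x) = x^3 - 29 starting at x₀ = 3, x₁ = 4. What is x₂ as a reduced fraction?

p(3) = -2, p(4) = 35. x₂ = 4 - 35·(4 - 3)/(35 - (-2)) = 113/37.

113/37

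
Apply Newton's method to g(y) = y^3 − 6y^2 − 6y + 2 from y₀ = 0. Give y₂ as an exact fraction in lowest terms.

g'(y) = 3y^2 − 12y − 6.
g(0) = 2, g'(0) = −6, so y₁ = 0 − 2/(−6) = 1/3.
g(1/3) = −17/27, g'(1/3) = −29/3, so y₂ = (1/3) − (−17/27)/(−29/3) = 70/261.

70/261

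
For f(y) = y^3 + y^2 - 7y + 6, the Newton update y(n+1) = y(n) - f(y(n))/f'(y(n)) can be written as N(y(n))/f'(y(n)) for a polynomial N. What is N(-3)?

f'(y) = 3y^2 + 2y - 7.
N(y) = y·f'(y) - f(y) = y·(3y^2 + 2y - 7) - (y^3 + y^2 - 7y + 6) = 2y^3 + y^2 - 6.
N(-3) = -51.

-51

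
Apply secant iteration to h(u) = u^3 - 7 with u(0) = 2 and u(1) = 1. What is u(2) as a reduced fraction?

h(2) = 1, h(1) = -6. u(2) = 1 - (-6)·(1 - 2)/((-6) - 1) = 13/7.

13/7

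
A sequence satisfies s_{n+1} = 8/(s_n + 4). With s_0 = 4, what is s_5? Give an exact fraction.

s_1 = 8/(4 + 4) = 1.
s_2 = 8/(1 + 4) = 8/5.
s_3 = 8/(8/5 + 4) = 10/7.
s_4 = 8/(10/7 + 4) = 28/19.
s_5 = 8/(28/19 + 4) = 19/13.

19/13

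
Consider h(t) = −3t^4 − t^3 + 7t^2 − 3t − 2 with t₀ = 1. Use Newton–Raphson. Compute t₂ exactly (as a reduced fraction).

47/28

h'(t) = −12t^3 − 3t^2 + 14t − 3.
h(1) = −2, h'(1) = −4, so t₁ = 1 − (−2)/(−4) = 1/2.
h(1/2) = −33/16, h'(1/2) = 7/4, so t₂ = (1/2) − (−33/16)/(7/4) = 47/28.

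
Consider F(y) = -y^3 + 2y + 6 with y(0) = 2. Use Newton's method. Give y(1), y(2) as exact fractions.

y(1) = 11/5, y(2) = 3412/1565

F'(y) = -3y^2 + 2.
F(2) = 2, F'(2) = -10, so y(1) = 2 - 2/(-10) = 11/5.
F(11/5) = -31/125, F'(11/5) = -313/25, so y(2) = (11/5) - (-31/125)/(-313/25) = 3412/1565.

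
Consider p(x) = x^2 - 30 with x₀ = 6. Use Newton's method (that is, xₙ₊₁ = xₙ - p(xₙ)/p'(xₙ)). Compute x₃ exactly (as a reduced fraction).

116161/21208

p'(x) = 2x.
p(6) = 6, p'(6) = 12, so x₁ = 6 - 6/12 = 11/2.
p(11/2) = 1/4, p'(11/2) = 11, so x₂ = (11/2) - (1/4)/11 = 241/44.
p(241/44) = 1/1936, p'(241/44) = 241/22, so x₃ = (241/44) - (1/1936)/(241/22) = 116161/21208.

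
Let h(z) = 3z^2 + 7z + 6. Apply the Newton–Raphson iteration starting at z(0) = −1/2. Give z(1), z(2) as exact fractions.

z(1) = −21/16, z(2) = 213/224

h'(z) = 6z + 7.
h(−1/2) = 13/4, h'(−1/2) = 4, so z(1) = (−1/2) − (13/4)/4 = −21/16.
h(−21/16) = 507/256, h'(−21/16) = −7/8, so z(2) = (−21/16) − (507/256)/(−7/8) = 213/224.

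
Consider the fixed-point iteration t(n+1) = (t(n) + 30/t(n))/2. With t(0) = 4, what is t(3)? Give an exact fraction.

t(1) = (4 + 30/4)/2 = 23/4.
t(2) = (23/4 + 30/(23/4))/2 = 1009/184.
t(3) = (1009/184 + 30/(1009/184))/2 = 2033761/371312.

2033761/371312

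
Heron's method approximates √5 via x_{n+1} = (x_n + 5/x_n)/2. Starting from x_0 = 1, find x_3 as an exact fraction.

47/21

x_1 = (1 + 5/1)/2 = 3.
x_2 = (3 + 5/3)/2 = 7/3.
x_3 = (7/3 + 5/(7/3))/2 = 47/21.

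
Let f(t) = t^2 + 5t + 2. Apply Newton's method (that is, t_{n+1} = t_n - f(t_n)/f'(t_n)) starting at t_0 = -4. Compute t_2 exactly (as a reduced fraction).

f'(t) = 2t + 5.
f(-4) = -2, f'(-4) = -3, so t_1 = (-4) - (-2)/(-3) = -14/3.
f(-14/3) = 4/9, f'(-14/3) = -13/3, so t_2 = (-14/3) - (4/9)/(-13/3) = -178/39.

-178/39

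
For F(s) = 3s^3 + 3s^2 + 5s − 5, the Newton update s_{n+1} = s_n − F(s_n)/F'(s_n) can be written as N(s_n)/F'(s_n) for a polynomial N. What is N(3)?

F'(s) = 9s^2 + 6s + 5.
N(s) = s·F'(s) − F(s) = s·(9s^2 + 6s + 5) − (3s^3 + 3s^2 + 5s − 5) = 6s^3 + 3s^2 + 5.
N(3) = 194.

194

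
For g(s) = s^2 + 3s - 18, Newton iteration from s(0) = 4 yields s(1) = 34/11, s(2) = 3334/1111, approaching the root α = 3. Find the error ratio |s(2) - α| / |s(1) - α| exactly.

1/101

s(1) - α = 34/11 - 3 = 1/11, so |s(1) - α| = 1/11.
s(2) - α = 3334/1111 - 3 = 1/1111, so |s(2) - α| = 1/1111.
Ratio = (1/1111) / (1/11) = 1/101.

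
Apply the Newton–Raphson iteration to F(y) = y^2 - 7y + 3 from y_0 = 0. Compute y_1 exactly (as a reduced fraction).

F'(y) = 2y - 7.
F(0) = 3, F'(0) = -7, so y_1 = 0 - 3/(-7) = 3/7.

3/7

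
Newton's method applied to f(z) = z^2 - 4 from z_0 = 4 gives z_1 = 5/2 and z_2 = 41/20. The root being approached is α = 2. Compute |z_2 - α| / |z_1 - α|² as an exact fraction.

z_1 - α = 5/2 - 2 = 1/2, so |z_1 - α| = 1/2.
z_2 - α = 41/20 - 2 = 1/20, so |z_2 - α| = 1/20.
|z_1 - α|² = 1/4.
Ratio = (1/20) / (1/4) = 1/5.

1/5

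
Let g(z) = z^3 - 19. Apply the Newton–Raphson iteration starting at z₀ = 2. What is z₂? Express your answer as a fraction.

g'(z) = 3z^2.
g(2) = -11, g'(2) = 12, so z₁ = 2 - (-11)/12 = 35/12.
g(35/12) = 10043/1728, g'(35/12) = 1225/48, so z₂ = (35/12) - (10043/1728)/(1225/48) = 59291/22050.

59291/22050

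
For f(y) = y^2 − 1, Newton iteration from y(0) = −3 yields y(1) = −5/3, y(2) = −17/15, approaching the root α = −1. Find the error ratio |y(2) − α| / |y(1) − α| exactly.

1/5

y(1) − α = −5/3 − (−1) = −5/3 + 1 = −2/3, so |y(1) − α| = 2/3.
y(2) − α = −17/15 − (−1) = −17/15 + 1 = −2/15, so |y(2) − α| = 2/15.
Ratio = (2/15) / (2/3) = 1/5.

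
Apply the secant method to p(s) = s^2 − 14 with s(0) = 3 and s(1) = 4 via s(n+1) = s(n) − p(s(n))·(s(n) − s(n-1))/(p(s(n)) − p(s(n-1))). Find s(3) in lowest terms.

101/27

p(3) = −5, p(4) = 2. s(2) = 4 − 2·(4 − 3)/(2 − (−5)) = 26/7.
p(4) = 2, p(26/7) = −10/49. s(3) = (26/7) − (−10/49)·((26/7) − 4)/((−10/49) − 2) = 101/27.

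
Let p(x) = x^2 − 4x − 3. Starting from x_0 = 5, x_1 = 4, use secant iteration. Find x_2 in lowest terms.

p(5) = 2, p(4) = −3. x_2 = 4 − (−3)·(4 − 5)/((−3) − 2) = 23/5.

23/5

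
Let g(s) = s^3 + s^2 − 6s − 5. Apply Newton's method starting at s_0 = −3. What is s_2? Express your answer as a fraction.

g'(s) = 3s^2 + 2s − 6.
g(−3) = −5, g'(−3) = 15, so s_1 = (−3) − (−5)/15 = −8/3.
g(−8/3) = −23/27, g'(−8/3) = 10, so s_2 = (−8/3) − (−23/27)/10 = −697/270.

−697/270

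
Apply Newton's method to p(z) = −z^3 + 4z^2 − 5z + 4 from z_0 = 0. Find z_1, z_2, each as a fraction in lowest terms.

p'(z) = −3z^2 + 8z − 5.
p(0) = 4, p'(0) = −5, so z_1 = 0 − 4/(−5) = 4/5.
p(4/5) = 256/125, p'(4/5) = −13/25, so z_2 = (4/5) − (256/125)/(−13/25) = 308/65.

z_1 = 4/5, z_2 = 308/65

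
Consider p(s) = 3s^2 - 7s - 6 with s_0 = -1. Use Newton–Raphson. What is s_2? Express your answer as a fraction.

p'(s) = 6s - 7.
p(-1) = 4, p'(-1) = -13, so s_1 = (-1) - 4/(-13) = -9/13.
p(-9/13) = 48/169, p'(-9/13) = -145/13, so s_2 = (-9/13) - (48/169)/(-145/13) = -1257/1885.

-1257/1885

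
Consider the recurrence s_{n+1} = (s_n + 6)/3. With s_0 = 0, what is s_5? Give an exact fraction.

s_1 = (0 + 6)/3 = 2.
s_2 = (2 + 6)/3 = 8/3.
s_3 = ((8/3) + 6)/3 = 26/9.
s_4 = ((26/9) + 6)/3 = 80/27.
s_5 = ((80/27) + 6)/3 = 242/81.

242/81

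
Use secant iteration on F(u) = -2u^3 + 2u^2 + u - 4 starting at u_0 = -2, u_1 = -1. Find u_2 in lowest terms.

-20/19

F(-2) = 18, F(-1) = -1. u_2 = (-1) - (-1)·((-1) - (-2))/((-1) - 18) = -20/19.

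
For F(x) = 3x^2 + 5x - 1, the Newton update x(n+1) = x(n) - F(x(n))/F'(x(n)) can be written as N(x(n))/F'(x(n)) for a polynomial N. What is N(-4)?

49

F'(x) = 6x + 5.
N(x) = x·F'(x) - F(x) = x·(6x + 5) - (3x^2 + 5x - 1) = 3x^2 + 1.
N(-4) = 49.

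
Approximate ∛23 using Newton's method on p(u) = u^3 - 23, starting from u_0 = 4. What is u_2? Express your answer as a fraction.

4714759/1641672

p'(u) = 3u^2.
p(4) = 41, p'(4) = 48, so u_1 = 4 - 41/48 = 151/48.
p(151/48) = 899335/110592, p'(151/48) = 22801/768, so u_2 = (151/48) - (899335/110592)/(22801/768) = 4714759/1641672.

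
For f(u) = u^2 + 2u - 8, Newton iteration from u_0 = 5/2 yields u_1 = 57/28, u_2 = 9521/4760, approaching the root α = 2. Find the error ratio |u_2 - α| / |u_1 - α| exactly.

1/170

u_1 - α = 57/28 - 2 = 1/28, so |u_1 - α| = 1/28.
u_2 - α = 9521/4760 - 2 = 1/4760, so |u_2 - α| = 1/4760.
Ratio = (1/4760) / (1/28) = 1/170.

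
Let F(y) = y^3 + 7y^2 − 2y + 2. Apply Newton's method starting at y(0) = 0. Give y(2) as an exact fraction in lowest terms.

7/15

F'(y) = 3y^2 + 14y − 2.
F(0) = 2, F'(0) = −2, so y(1) = 0 − 2/(−2) = 1.
F(1) = 8, F'(1) = 15, so y(2) = 1 − 8/15 = 7/15.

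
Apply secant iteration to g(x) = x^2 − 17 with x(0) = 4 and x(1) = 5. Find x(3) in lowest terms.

g(4) = −1, g(5) = 8. x(2) = 5 − 8·(5 − 4)/(8 − (−1)) = 37/9.
g(5) = 8, g(37/9) = −8/81. x(3) = (37/9) − (−8/81)·((37/9) − 5)/((−8/81) − 8) = 169/41.

169/41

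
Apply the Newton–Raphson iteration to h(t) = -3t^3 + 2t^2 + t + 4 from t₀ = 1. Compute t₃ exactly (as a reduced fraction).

h'(t) = -9t^2 + 4t + 1.
h(1) = 4, h'(1) = -4, so t₁ = 1 - 4/(-4) = 2.
h(2) = -10, h'(2) = -27, so t₂ = 2 - (-10)/(-27) = 44/27.
h(44/27) = -13400/6561, h'(44/27) = -1327/81, so t₃ = (44/27) - (-13400/6561)/(-1327/81) = 161764/107487.

161764/107487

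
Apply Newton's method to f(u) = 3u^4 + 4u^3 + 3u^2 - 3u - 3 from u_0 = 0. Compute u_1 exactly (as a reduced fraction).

-1

f'(u) = 12u^3 + 12u^2 + 6u - 3.
f(0) = -3, f'(0) = -3, so u_1 = 0 - (-3)/(-3) = -1.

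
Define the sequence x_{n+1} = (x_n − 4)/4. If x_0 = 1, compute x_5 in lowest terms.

−1363/1024

x_1 = (1 − 4)/4 = −3/4.
x_2 = ((−3/4) − 4)/4 = −19/16.
x_3 = ((−19/16) − 4)/4 = −83/64.
x_4 = ((−83/64) − 4)/4 = −339/256.
x_5 = ((−339/256) − 4)/4 = −1363/1024.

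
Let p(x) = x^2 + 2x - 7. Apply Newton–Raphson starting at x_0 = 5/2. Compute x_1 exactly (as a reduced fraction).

53/28

p'(x) = 2x + 2.
p(5/2) = 17/4, p'(5/2) = 7, so x_1 = (5/2) - (17/4)/7 = 53/28.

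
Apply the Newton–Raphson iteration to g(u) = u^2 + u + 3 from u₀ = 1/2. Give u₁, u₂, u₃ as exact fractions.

u₁ = -11/8, u₂ = 71/112, u₃ = -32591/28448

g'(u) = 2u + 1.
g(1/2) = 15/4, g'(1/2) = 2, so u₁ = (1/2) - (15/4)/2 = -11/8.
g(-11/8) = 225/64, g'(-11/8) = -7/4, so u₂ = (-11/8) - (225/64)/(-7/4) = 71/112.
g(71/112) = 50625/12544, g'(71/112) = 127/56, so u₃ = (71/112) - (50625/12544)/(127/56) = -32591/28448.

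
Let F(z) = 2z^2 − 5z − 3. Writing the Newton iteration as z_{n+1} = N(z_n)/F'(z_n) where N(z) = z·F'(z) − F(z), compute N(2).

11

F'(z) = 4z − 5.
N(z) = z·F'(z) − F(z) = z·(4z − 5) − (2z^2 − 5z − 3) = 2z^2 + 3.
N(2) = 11.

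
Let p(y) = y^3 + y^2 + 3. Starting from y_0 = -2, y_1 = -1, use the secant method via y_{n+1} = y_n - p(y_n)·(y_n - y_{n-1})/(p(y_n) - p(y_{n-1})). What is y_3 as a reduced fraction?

-97/49

p(-2) = -1, p(-1) = 3. y_2 = (-1) - 3·((-1) - (-2))/(3 - (-1)) = -7/4.
p(-1) = 3, p(-7/4) = 45/64. y_3 = (-7/4) - (45/64)·((-7/4) - (-1))/((45/64) - 3) = -97/49.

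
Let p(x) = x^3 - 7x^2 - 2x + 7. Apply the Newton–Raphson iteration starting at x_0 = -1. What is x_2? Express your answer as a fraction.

-58697/55170

p'(x) = 3x^2 - 14x - 2.
p(-1) = 1, p'(-1) = 15, so x_1 = (-1) - 1/15 = -16/15.
p(-16/15) = -151/3375, p'(-16/15) = 1226/75, so x_2 = (-16/15) - (-151/3375)/(1226/75) = -58697/55170.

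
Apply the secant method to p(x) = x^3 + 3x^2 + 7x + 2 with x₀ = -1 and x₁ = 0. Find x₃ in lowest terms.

-50/149

p(-1) = -3, p(0) = 2. x₂ = 0 - 2·(0 - (-1))/(2 - (-3)) = -2/5.
p(0) = 2, p(-2/5) = -48/125. x₃ = (-2/5) - (-48/125)·((-2/5) - 0)/((-48/125) - 2) = -50/149.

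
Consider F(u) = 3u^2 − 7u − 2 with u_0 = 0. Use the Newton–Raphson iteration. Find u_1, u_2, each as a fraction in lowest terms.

F'(u) = 6u − 7.
F(0) = −2, F'(0) = −7, so u_1 = 0 − (−2)/(−7) = −2/7.
F(−2/7) = 12/49, F'(−2/7) = −61/7, so u_2 = (−2/7) − (12/49)/(−61/7) = −110/427.

u_1 = −2/7, u_2 = −110/427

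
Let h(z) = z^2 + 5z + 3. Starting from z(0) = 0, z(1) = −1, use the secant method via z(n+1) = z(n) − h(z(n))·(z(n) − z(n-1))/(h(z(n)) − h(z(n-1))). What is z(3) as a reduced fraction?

−9/13

h(0) = 3, h(−1) = −1. z(2) = (−1) − (−1)·((−1) − 0)/((−1) − 3) = −3/4.
h(−1) = −1, h(−3/4) = −3/16. z(3) = (−3/4) − (−3/16)·((−3/4) − (−1))/((−3/16) − (−1)) = −9/13.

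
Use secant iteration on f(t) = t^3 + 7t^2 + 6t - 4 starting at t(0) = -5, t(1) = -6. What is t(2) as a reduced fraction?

-29/5

f(-5) = 16, f(-6) = -4. t(2) = (-6) - (-4)·((-6) - (-5))/((-4) - 16) = -29/5.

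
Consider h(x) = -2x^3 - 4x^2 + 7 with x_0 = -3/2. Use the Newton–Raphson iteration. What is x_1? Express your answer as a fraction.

h'(x) = -6x^2 - 8x.
h(-3/2) = 19/4, h'(-3/2) = -3/2, so x_1 = (-3/2) - (19/4)/(-3/2) = 5/3.

5/3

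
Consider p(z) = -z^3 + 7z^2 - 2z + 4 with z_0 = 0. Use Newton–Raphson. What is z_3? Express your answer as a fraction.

-358/861

p'(z) = -3z^2 + 14z - 2.
p(0) = 4, p'(0) = -2, so z_1 = 0 - 4/(-2) = 2.
p(2) = 20, p'(2) = 14, so z_2 = 2 - 20/14 = 4/7.
p(4/7) = 1700/343, p'(4/7) = 246/49, so z_3 = (4/7) - (1700/343)/(246/49) = -358/861.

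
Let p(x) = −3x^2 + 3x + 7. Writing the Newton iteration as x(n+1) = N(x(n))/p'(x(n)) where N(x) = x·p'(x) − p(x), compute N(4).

−55

p'(x) = −6x + 3.
N(x) = x·p'(x) − p(x) = x·(−6x + 3) − (−3x^2 + 3x + 7) = −3x^2 − 7.
N(4) = −55.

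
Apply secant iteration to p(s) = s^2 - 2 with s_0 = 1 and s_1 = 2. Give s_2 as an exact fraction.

4/3

p(1) = -1, p(2) = 2. s_2 = 2 - 2·(2 - 1)/(2 - (-1)) = 4/3.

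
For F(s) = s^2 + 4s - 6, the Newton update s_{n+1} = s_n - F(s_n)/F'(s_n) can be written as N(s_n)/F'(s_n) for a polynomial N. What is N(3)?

15

F'(s) = 2s + 4.
N(s) = s·F'(s) - F(s) = s·(2s + 4) - (s^2 + 4s - 6) = s^2 + 6.
N(3) = 15.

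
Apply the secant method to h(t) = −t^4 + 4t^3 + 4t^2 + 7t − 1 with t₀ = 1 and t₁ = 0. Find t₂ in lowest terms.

1/14

h(1) = 13, h(0) = −1. t₂ = 0 − (−1)·(0 − 1)/((−1) − 13) = 1/14.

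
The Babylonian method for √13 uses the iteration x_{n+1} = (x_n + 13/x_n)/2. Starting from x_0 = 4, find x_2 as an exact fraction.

x_1 = (4 + 13/4)/2 = 29/8.
x_2 = (29/8 + 13/(29/8))/2 = 1673/464.

1673/464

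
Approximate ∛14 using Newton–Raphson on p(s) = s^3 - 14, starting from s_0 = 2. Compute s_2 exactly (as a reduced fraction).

181/75

p'(s) = 3s^2.
p(2) = -6, p'(2) = 12, so s_1 = 2 - (-6)/12 = 5/2.
p(5/2) = 13/8, p'(5/2) = 75/4, so s_2 = (5/2) - (13/8)/(75/4) = 181/75.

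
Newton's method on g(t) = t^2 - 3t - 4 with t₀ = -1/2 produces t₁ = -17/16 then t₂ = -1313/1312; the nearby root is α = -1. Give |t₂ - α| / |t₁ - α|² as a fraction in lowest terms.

t₁ - α = -17/16 - (-1) = -17/16 + 1 = -1/16, so |t₁ - α| = 1/16.
t₂ - α = -1313/1312 - (-1) = -1313/1312 + 1 = -1/1312, so |t₂ - α| = 1/1312.
|t₁ - α|² = 1/256.
Ratio = (1/1312) / (1/256) = 8/41.

8/41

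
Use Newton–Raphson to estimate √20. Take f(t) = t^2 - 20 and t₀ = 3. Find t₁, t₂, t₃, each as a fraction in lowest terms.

f'(t) = 2t.
f(3) = -11, f'(3) = 6, so t₁ = 3 - (-11)/6 = 29/6.
f(29/6) = 121/36, f'(29/6) = 29/3, so t₂ = (29/6) - (121/36)/(29/3) = 1561/348.
f(1561/348) = 14641/121104, f'(1561/348) = 1561/174, so t₃ = (1561/348) - (14641/121104)/(1561/174) = 4858801/1086456.

t₁ = 29/6, t₂ = 1561/348, t₃ = 4858801/1086456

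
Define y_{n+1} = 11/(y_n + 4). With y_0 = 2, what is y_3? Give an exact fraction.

385/206

y_1 = 11/(2 + 4) = 11/6.
y_2 = 11/(11/6 + 4) = 66/35.
y_3 = 11/(66/35 + 4) = 385/206.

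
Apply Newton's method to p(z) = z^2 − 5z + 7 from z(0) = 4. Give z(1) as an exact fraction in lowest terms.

p'(z) = 2z − 5.
p(4) = 3, p'(4) = 3, so z(1) = 4 − 3/3 = 3.

3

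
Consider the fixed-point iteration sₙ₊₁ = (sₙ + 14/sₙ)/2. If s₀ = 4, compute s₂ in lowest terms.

s₁ = (4 + 14/4)/2 = 15/4.
s₂ = (15/4 + 14/(15/4))/2 = 449/120.

449/120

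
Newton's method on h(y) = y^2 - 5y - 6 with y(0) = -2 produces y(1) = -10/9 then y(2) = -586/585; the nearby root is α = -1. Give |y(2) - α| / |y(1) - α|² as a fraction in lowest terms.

9/65

y(1) - α = -10/9 - (-1) = -10/9 + 1 = -1/9, so |y(1) - α| = 1/9.
y(2) - α = -586/585 - (-1) = -586/585 + 1 = -1/585, so |y(2) - α| = 1/585.
|y(1) - α|² = 1/81.
Ratio = (1/585) / (1/81) = 9/65.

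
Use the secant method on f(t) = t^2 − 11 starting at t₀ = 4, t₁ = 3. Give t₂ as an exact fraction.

f(4) = 5, f(3) = −2. t₂ = 3 − (−2)·(3 − 4)/((−2) − 5) = 23/7.

23/7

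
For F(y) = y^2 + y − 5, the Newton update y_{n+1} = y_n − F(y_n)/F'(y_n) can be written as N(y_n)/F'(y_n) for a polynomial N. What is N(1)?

F'(y) = 2y + 1.
N(y) = y·F'(y) − F(y) = y·(2y + 1) − (y^2 + y − 5) = y^2 + 5.
N(1) = 6.

6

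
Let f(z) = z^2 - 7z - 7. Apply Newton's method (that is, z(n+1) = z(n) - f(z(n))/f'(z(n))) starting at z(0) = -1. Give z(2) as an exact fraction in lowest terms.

f'(z) = 2z - 7.
f(-1) = 1, f'(-1) = -9, so z(1) = (-1) - 1/(-9) = -8/9.
f(-8/9) = 1/81, f'(-8/9) = -79/9, so z(2) = (-8/9) - (1/81)/(-79/9) = -631/711.

-631/711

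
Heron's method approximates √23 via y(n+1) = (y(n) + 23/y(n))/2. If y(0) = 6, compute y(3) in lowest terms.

92261137/19237776

y(1) = (6 + 23/6)/2 = 59/12.
y(2) = (59/12 + 23/(59/12))/2 = 6793/1416.
y(3) = (6793/1416 + 23/(6793/1416))/2 = 92261137/19237776.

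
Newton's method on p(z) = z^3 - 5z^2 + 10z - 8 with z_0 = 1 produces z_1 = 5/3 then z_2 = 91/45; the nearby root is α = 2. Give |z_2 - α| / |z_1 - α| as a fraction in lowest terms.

1/15

z_1 - α = 5/3 - 2 = -1/3, so |z_1 - α| = 1/3.
z_2 - α = 91/45 - 2 = 1/45, so |z_2 - α| = 1/45.
Ratio = (1/45) / (1/3) = 1/15.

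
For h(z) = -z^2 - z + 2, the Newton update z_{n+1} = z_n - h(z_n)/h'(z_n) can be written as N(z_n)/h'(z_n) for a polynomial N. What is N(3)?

-11

h'(z) = -2z - 1.
N(z) = z·h'(z) - h(z) = z·(-2z - 1) - (-z^2 - z + 2) = -z^2 - 2.
N(3) = -11.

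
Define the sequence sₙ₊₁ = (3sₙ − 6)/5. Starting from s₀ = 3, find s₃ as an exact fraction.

s₁ = (3·3 − 6)/5 = 3/5.
s₂ = (3·(3/5) − 6)/5 = −21/25.
s₃ = (3·(−21/25) − 6)/5 = −213/125.

−213/125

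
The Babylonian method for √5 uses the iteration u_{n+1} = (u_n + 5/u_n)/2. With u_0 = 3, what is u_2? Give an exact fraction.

47/21

u_1 = (3 + 5/3)/2 = 7/3.
u_2 = (7/3 + 5/(7/3))/2 = 47/21.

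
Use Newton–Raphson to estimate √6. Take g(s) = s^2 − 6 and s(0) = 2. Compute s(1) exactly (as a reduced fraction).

5/2

g'(s) = 2s.
g(2) = −2, g'(2) = 4, so s(1) = 2 − (−2)/4 = 5/2.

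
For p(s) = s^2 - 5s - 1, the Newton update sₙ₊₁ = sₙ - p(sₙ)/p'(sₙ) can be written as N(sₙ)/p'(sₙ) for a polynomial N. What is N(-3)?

10

p'(s) = 2s - 5.
N(s) = s·p'(s) - p(s) = s·(2s - 5) - (s^2 - 5s - 1) = s^2 + 1.
N(-3) = 10.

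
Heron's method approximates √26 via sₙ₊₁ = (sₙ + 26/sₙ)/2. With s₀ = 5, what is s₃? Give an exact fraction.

54100801/10610040

s₁ = (5 + 26/5)/2 = 51/10.
s₂ = (51/10 + 26/(51/10))/2 = 5201/1020.
s₃ = (5201/1020 + 26/(5201/1020))/2 = 54100801/10610040.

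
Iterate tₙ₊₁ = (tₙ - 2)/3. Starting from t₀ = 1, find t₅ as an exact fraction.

-241/243

t₁ = (1 - 2)/3 = -1/3.
t₂ = ((-1/3) - 2)/3 = -7/9.
t₃ = ((-7/9) - 2)/3 = -25/27.
t₄ = ((-25/27) - 2)/3 = -79/81.
t₅ = ((-79/81) - 2)/3 = -241/243.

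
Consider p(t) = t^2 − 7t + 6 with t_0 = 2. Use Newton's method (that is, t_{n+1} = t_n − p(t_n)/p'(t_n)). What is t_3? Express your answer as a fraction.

13106/13107

p'(t) = 2t − 7.
p(2) = −4, p'(2) = −3, so t_1 = 2 − (−4)/(−3) = 2/3.
p(2/3) = 16/9, p'(2/3) = −17/3, so t_2 = (2/3) − (16/9)/(−17/3) = 50/51.
p(50/51) = 256/2601, p'(50/51) = −257/51, so t_3 = (50/51) − (256/2601)/(−257/51) = 13106/13107.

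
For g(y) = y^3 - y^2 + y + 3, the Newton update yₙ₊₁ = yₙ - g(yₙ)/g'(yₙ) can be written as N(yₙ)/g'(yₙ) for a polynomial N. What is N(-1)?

-6

g'(y) = 3y^2 - 2y + 1.
N(y) = y·g'(y) - g(y) = y·(3y^2 - 2y + 1) - (y^3 - y^2 + y + 3) = 2y^3 - y^2 - 3.
N(-1) = -6.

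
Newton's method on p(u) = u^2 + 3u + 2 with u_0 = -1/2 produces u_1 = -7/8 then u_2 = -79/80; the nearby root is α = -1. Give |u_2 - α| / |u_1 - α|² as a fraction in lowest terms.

u_1 - α = -7/8 - (-1) = -7/8 + 1 = 1/8, so |u_1 - α| = 1/8.
u_2 - α = -79/80 - (-1) = -79/80 + 1 = 1/80, so |u_2 - α| = 1/80.
|u_1 - α|² = 1/64.
Ratio = (1/80) / (1/64) = 4/5.

4/5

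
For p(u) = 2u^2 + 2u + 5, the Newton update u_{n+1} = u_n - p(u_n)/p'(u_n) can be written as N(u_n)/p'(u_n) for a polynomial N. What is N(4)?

27

p'(u) = 4u + 2.
N(u) = u·p'(u) - p(u) = u·(4u + 2) - (2u^2 + 2u + 5) = 2u^2 - 5.
N(4) = 27.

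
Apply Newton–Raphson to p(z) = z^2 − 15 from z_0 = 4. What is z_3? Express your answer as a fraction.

p'(z) = 2z.
p(4) = 1, p'(4) = 8, so z_1 = 4 − 1/8 = 31/8.
p(31/8) = 1/64, p'(31/8) = 31/4, so z_2 = (31/8) − (1/64)/(31/4) = 1921/496.
p(1921/496) = 1/246016, p'(1921/496) = 1921/248, so z_3 = (1921/496) − (1/246016)/(1921/248) = 7380481/1905632.

7380481/1905632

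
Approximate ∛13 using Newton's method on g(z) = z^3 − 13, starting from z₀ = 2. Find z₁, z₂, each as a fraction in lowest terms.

g'(z) = 3z^2.
g(2) = −5, g'(2) = 12, so z₁ = 2 − (−5)/12 = 29/12.
g(29/12) = 1925/1728, g'(29/12) = 841/48, so z₂ = (29/12) − (1925/1728)/(841/48) = 35621/15138.

z₁ = 29/12, z₂ = 35621/15138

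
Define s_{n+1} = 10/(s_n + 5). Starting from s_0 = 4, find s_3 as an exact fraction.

s_1 = 10/(4 + 5) = 10/9.
s_2 = 10/(10/9 + 5) = 18/11.
s_3 = 10/(18/11 + 5) = 110/73.

110/73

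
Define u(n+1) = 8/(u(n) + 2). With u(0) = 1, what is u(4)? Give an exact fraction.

u(1) = 8/(1 + 2) = 8/3.
u(2) = 8/(8/3 + 2) = 12/7.
u(3) = 8/(12/7 + 2) = 28/13.
u(4) = 8/(28/13 + 2) = 52/27.

52/27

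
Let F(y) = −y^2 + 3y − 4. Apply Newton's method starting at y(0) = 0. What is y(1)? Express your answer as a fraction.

4/3

F'(y) = −2y + 3.
F(0) = −4, F'(0) = 3, so y(1) = 0 − (−4)/3 = 4/3.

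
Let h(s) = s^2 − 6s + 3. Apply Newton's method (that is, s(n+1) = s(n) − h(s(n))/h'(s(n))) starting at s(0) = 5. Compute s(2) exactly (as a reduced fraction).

h'(s) = 2s − 6.
h(5) = −2, h'(5) = 4, so s(1) = 5 − (−2)/4 = 11/2.
h(11/2) = 1/4, h'(11/2) = 5, so s(2) = (11/2) − (1/4)/5 = 109/20.

109/20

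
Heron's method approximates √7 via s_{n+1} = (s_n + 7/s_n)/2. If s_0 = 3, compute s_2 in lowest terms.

s_1 = (3 + 7/3)/2 = 8/3.
s_2 = (8/3 + 7/(8/3))/2 = 127/48.

127/48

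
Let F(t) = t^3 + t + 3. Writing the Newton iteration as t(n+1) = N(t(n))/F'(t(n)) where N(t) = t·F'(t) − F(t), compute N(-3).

F'(t) = 3t^2 + 1.
N(t) = t·F'(t) − F(t) = t·(3t^2 + 1) − (t^3 + t + 3) = 2t^3 − 3.
N(-3) = −57.

−57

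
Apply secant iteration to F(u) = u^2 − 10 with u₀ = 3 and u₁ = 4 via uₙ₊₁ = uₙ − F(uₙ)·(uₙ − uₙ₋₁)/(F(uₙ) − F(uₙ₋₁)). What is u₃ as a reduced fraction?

79/25

F(3) = −1, F(4) = 6. u₂ = 4 − 6·(4 − 3)/(6 − (−1)) = 22/7.
F(4) = 6, F(22/7) = −6/49. u₃ = (22/7) − (−6/49)·((22/7) − 4)/((−6/49) − 6) = 79/25.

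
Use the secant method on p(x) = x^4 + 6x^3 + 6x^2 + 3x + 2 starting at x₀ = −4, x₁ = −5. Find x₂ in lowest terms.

−43/9

p(−4) = −42, p(−5) = 12. x₂ = (−5) − 12·((−5) − (−4))/(12 − (−42)) = −43/9.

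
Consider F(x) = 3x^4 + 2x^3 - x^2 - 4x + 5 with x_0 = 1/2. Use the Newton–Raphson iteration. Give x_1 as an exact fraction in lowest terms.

67/32

F'(x) = 12x^3 + 6x^2 - 2x - 4.
F(1/2) = 51/16, F'(1/2) = -2, so x_1 = (1/2) - (51/16)/(-2) = 67/32.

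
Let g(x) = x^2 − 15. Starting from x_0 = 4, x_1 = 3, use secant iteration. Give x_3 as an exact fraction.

g(4) = 1, g(3) = −6. x_2 = 3 − (−6)·(3 − 4)/((−6) − 1) = 27/7.
g(3) = −6, g(27/7) = −6/49. x_3 = (27/7) − (−6/49)·((27/7) − 3)/((−6/49) − (−6)) = 31/8.

31/8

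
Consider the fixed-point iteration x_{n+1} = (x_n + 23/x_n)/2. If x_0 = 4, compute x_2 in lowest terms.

2993/624

x_1 = (4 + 23/4)/2 = 39/8.
x_2 = (39/8 + 23/(39/8))/2 = 2993/624.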